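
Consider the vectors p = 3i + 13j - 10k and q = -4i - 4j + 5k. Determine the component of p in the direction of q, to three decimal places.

p · q = 3·(-4) + 13·(-4) + (-10)·5 = -12 - 52 - 50 = -114
|q| = √(16 + 16 + 25) = √57 ≈ 7.5498
comp_q p = -114 / √57 ≈ -15.100

-15.100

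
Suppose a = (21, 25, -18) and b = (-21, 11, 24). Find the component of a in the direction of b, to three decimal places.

-17.727

a · b = 21·(-21) + 25·11 + (-18)·24 = -441 + 275 - 432 = -598
|b| = √(441 + 121 + 576) = √1138 ≈ 33.7343
comp_b a = -598 / √1138 ≈ -17.727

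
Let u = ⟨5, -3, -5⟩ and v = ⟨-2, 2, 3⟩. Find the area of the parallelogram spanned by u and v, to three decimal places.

6.481

i: (-3)·3 - (-5)·2 = -9 - (-10) = 1
j: (-5)·(-2) - 5·3 = 10 - 15 = -5
k: 5·2 - (-3)·(-2) = 10 - 6 = 4
u × v = (1, -5, 4)
|u × v| = √(1² + (-5)² + 4²) = √42 ≈ 6.4807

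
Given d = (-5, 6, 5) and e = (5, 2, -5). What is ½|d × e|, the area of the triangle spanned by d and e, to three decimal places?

28.284

i: 6·(-5) - 5·2 = -30 - 10 = -40
j: 5·5 - (-5)·(-5) = 25 - 25 = 0
k: (-5)·2 - 6·5 = -10 - 30 = -40
d × e = (-40, 0, -40)
|d × e| = √((-40)² + 0² + (-40)²) = √3200 ≈ 56.5685
area = ½ · 56.5685 ≈ 28.284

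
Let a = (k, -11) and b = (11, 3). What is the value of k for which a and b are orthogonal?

3

a · b = k·11 + (-11)·3 = -33 + 11k
Set equal to 0: 11k = 33, so k = 3.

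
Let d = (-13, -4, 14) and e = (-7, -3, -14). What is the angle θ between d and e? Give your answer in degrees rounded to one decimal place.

d · e = (-13)·(-7) + (-4)·(-3) + 14·(-14) = 91 + 12 - 196 = -93
|d|² = 169 + 16 + 196 = 381,  |d| = √381 ≈ 19.519221
|e|² = 49 + 9 + 196 = 254,  |e| = √254 ≈ 15.937377
cos θ = -93 / (19.519221 · 15.937377) ≈ -0.29895
θ = arccos(-0.29895) ≈ 107.4°

107.4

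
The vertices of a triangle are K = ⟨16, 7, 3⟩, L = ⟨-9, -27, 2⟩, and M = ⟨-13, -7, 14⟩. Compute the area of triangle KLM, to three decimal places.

402.323

KL = (-25, -34, -1),  KM = (-29, -14, 11)
i: (-34)·11 - (-1)·(-14) = -374 - 14 = -388
j: (-1)·(-29) - (-25)·11 = 29 - (-275) = 304
k: (-25)·(-14) - (-34)·(-29) = 350 - 986 = -636
KL × KM = (-388, 304, -636)
|KL × KM| = √647456 ≈ 804.6465
area = ½ · 804.6465 ≈ 402.323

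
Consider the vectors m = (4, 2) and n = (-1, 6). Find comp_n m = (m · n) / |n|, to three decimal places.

m · n = 4·(-1) + 2·6 = -4 + 12 = 8
|n| = √(1 + 36) = √37 ≈ 6.0828
comp_n m = 8 / √37 ≈ 1.315

1.315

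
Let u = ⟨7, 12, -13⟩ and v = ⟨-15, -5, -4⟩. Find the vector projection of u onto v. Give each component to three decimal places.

(6.372, 2.124, 1.699)

u · v = 7·(-15) + 12·(-5) + (-13)·(-4) = -105 - 60 + 52 = -113
|v|² = 225 + 25 + 16 = 266
proj_v u = (-113/266) · (-15, -5, -4) ≈ (6.372, 2.124, 1.699)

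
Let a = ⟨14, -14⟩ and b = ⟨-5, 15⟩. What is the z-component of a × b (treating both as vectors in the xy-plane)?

140

14·15 - (-14)·(-5) = 210 - 70 = 140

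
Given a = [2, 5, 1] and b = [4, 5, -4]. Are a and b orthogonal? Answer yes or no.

a · b = 2·4 + 5·5 + 1·(-4) = 8 + 25 - 4 = 29
Nonzero, so the vectors are not orthogonal.

no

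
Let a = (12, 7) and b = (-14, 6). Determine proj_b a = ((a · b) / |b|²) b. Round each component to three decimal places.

a · b = 12·(-14) + 7·6 = -168 + 42 = -126
|b|² = 196 + 36 = 232
proj_b a = (-126/232) · (-14, 6) ≈ (7.603, -3.259)

(7.603, -3.259)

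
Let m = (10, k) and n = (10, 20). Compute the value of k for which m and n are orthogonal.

m · n = 10·10 + k·20 = 100 + 20k
Set equal to 0: 20k = -100, so k = -5.

-5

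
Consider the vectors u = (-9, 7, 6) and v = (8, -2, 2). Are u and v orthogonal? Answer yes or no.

u · v = (-9)·8 + 7·(-2) + 6·2 = -72 - 14 + 12 = -74
Nonzero, so the vectors are not orthogonal.

no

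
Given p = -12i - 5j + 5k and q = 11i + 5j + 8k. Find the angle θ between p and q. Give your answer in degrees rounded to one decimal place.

p · q = (-12)·11 + (-5)·5 + 5·8 = -132 - 25 + 40 = -117
|p|² = 144 + 25 + 25 = 194,  |p| = √194 ≈ 13.928388
|q|² = 121 + 25 + 64 = 210,  |q| = √210 ≈ 14.491377
cos θ = -117 / (13.928388 · 14.491377) ≈ -0.57966
θ = arccos(-0.57966) ≈ 125.4°

125.4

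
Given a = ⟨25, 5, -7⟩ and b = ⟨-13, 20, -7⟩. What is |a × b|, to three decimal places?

i: 5·(-7) - (-7)·20 = -35 - (-140) = 105
j: (-7)·(-13) - 25·(-7) = 91 - (-175) = 266
k: 25·20 - 5·(-13) = 500 - (-65) = 565
a × b = (105, 266, 565)
|a × b| = √(105² + 266² + 565²) = √401006 ≈ 633.2503

633.250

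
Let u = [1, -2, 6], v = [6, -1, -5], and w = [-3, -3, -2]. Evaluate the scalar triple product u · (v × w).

-193

v × w:
i: (-1)·(-2) - (-5)·(-3) = 2 - 15 = -13
j: (-5)·(-3) - 6·(-2) = 15 - (-12) = 27
k: 6·(-3) - (-1)·(-3) = -18 - 3 = -21
v × w = (-13, 27, -21)
u · (v × w) = 1·(-13) + (-2)·27 + 6·(-21) = -13 - 54 - 126 = -193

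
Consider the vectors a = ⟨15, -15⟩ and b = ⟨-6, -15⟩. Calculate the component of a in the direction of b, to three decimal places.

8.356

a · b = 15·(-6) + (-15)·(-15) = -90 + 225 = 135
|b| = √(36 + 225) = √261 ≈ 16.1555
comp_b a = 135 / √261 ≈ 8.356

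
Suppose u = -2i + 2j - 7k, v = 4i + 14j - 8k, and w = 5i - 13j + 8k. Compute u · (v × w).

v × w:
i: 14·8 - (-8)·(-13) = 112 - 104 = 8
j: (-8)·5 - 4·8 = -40 - 32 = -72
k: 4·(-13) - 14·5 = -52 - 70 = -122
v × w = (8, -72, -122)
u · (v × w) = (-2)·8 + 2·(-72) + (-7)·(-122) = -16 - 144 + 854 = 694

694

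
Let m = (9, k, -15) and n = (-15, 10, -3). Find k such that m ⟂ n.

m · n = 9·(-15) + k·10 + (-15)·(-3) = -90 + 10k
Set equal to 0: 10k = 90, so k = 9.

9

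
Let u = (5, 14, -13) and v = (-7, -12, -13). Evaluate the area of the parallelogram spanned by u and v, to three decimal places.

i: 14·(-13) - (-13)·(-12) = -182 - 156 = -338
j: (-13)·(-7) - 5·(-13) = 91 - (-65) = 156
k: 5·(-12) - 14·(-7) = -60 - (-98) = 38
u × v = (-338, 156, 38)
|u × v| = √((-338)² + 156² + 38²) = √140024 ≈ 374.1978

374.198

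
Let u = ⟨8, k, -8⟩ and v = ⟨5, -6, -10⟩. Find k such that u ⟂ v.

u · v = 8·5 + k·(-6) + (-8)·(-10) = 120 - 6k
Set equal to 0: -6k = -120, so k = 20.

20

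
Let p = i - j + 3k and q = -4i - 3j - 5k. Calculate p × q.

i: (-1)·(-5) - 3·(-3) = 5 - (-9) = 14
j: 3·(-4) - 1·(-5) = -12 - (-5) = -7
k: 1·(-3) - (-1)·(-4) = -3 - 4 = -7
p × q = (14, -7, -7)

(14, -7, -7)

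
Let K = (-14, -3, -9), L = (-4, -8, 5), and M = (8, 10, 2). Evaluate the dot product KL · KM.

309

KL = L − K = (10, -5, 14)
KM = M − K = (22, 13, 11)
KL · KM = 10·22 + (-5)·13 + 14·11 = 220 - 65 + 154 = 309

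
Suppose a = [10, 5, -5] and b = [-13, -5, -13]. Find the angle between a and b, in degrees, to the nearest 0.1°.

112.7

a · b = 10·(-13) + 5·(-5) + (-5)·(-13) = -130 - 25 + 65 = -90
|a|² = 100 + 25 + 25 = 150,  |a| = √150 ≈ 12.247449
|b|² = 169 + 25 + 169 = 363,  |b| = √363 ≈ 19.052559
cos θ = -90 / (12.247449 · 19.052559) ≈ -0.38569
θ = arccos(-0.38569) ≈ 112.7°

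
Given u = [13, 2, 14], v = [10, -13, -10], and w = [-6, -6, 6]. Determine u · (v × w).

v × w:
i: (-13)·6 - (-10)·(-6) = -78 - 60 = -138
j: (-10)·(-6) - 10·6 = 60 - 60 = 0
k: 10·(-6) - (-13)·(-6) = -60 - 78 = -138
v × w = (-138, 0, -138)
u · (v × w) = 13·(-138) + 2·0 + 14·(-138) = -1794 + 0 - 1932 = -3726

-3726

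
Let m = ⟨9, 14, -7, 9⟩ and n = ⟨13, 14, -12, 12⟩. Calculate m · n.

505

m · n = 9·13 + 14·14 + (-7)·(-12) + 9·12 = 117 + 196 + 84 + 108 = 505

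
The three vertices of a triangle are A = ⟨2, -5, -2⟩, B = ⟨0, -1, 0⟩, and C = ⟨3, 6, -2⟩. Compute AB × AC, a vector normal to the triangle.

AB = (-2, 4, 2)
AC = (1, 11, 0)
i: 4·0 - 2·11 = 0 - 22 = -22
j: 2·1 - (-2)·0 = 2 - 0 = 2
k: (-2)·11 - 4·1 = -22 - 4 = -26
AB × AC = (-22, 2, -26)

(-22, 2, -26)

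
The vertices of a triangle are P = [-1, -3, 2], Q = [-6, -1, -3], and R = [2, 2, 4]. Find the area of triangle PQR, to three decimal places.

PQ = (-5, 2, -5),  PR = (3, 5, 2)
i: 2·2 - (-5)·5 = 4 - (-25) = 29
j: (-5)·3 - (-5)·2 = -15 - (-10) = -5
k: (-5)·5 - 2·3 = -25 - 6 = -31
PQ × PR = (29, -5, -31)
|PQ × PR| = √1827 ≈ 42.7434
area = ½ · 42.7434 ≈ 21.372

21.372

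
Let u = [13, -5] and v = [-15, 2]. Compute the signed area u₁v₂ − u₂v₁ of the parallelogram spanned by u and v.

13·2 - (-5)·(-15) = 26 - 75 = -49

-49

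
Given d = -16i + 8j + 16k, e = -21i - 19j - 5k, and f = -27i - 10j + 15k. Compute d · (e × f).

4112

e × f:
i: (-19)·15 - (-5)·(-10) = -285 - 50 = -335
j: (-5)·(-27) - (-21)·15 = 135 - (-315) = 450
k: (-21)·(-10) - (-19)·(-27) = 210 - 513 = -303
e × f = (-335, 450, -303)
d · (e × f) = (-16)·(-335) + 8·450 + 16·(-303) = 5360 + 3600 - 4848 = 4112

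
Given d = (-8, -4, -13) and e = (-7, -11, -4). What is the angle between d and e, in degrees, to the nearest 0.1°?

d · e = (-8)·(-7) + (-4)·(-11) + (-13)·(-4) = 56 + 44 + 52 = 152
|d|² = 64 + 16 + 169 = 249,  |d| = √249 ≈ 15.779734
|e|² = 49 + 121 + 16 = 186,  |e| = √186 ≈ 13.638182
cos θ = 152 / (15.779734 · 13.638182) ≈ 0.70630
θ = arccos(0.70630) ≈ 45.1°

45.1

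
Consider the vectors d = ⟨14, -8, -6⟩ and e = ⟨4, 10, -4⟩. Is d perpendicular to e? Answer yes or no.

d · e = 14·4 + (-8)·10 + (-6)·(-4) = 56 - 80 + 24 = 0
Zero, so the vectors are orthogonal.

yes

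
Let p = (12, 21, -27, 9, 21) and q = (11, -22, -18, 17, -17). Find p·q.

-48

p · q = 12·11 + 21·(-22) + (-27)·(-18) + 9·17 + 21·(-17) = 132 - 462 + 486 + 153 - 357 = -48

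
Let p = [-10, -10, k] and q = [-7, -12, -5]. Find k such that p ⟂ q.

p · q = (-10)·(-7) + (-10)·(-12) + k·(-5) = 190 - 5k
Set equal to 0: -5k = -190, so k = 38.

38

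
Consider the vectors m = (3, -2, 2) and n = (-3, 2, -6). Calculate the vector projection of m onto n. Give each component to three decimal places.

(1.531, -1.020, 3.061)

m · n = 3·(-3) + (-2)·2 + 2·(-6) = -9 - 4 - 12 = -25
|n|² = 9 + 4 + 36 = 49
proj_n m = (-25/49) · (-3, 2, -6) ≈ (1.531, -1.020, 3.061)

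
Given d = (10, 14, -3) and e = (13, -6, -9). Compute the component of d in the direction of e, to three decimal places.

d · e = 10·13 + 14·(-6) + (-3)·(-9) = 130 - 84 + 27 = 73
|e| = √(169 + 36 + 81) = √286 ≈ 16.9115
comp_e d = 73 / √286 ≈ 4.317

4.317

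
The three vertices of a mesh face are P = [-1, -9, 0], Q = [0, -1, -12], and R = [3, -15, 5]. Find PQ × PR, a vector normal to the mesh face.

PQ = (1, 8, -12)
PR = (4, -6, 5)
i: 8·5 - (-12)·(-6) = 40 - 72 = -32
j: (-12)·4 - 1·5 = -48 - 5 = -53
k: 1·(-6) - 8·4 = -6 - 32 = -38
PQ × PR = (-32, -53, -38)

(-32, -53, -38)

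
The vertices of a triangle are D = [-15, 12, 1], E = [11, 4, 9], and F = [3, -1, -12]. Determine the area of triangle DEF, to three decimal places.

DE = (26, -8, 8),  DF = (18, -13, -13)
i: (-8)·(-13) - 8·(-13) = 104 - (-104) = 208
j: 8·18 - 26·(-13) = 144 - (-338) = 482
k: 26·(-13) - (-8)·18 = -338 - (-144) = -194
DE × DF = (208, 482, -194)
|DE × DF| = √313224 ≈ 559.6642
area = ½ · 559.6642 ≈ 279.832

279.832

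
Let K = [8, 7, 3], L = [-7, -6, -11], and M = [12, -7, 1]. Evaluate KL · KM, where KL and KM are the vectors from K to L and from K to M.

KL = L − K = (-15, -13, -14)
KM = M − K = (4, -14, -2)
KL · KM = (-15)·4 + (-13)·(-14) + (-14)·(-2) = -60 + 182 + 28 = 150

150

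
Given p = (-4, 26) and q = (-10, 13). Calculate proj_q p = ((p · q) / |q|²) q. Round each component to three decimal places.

(-14.052, 18.268)

p · q = (-4)·(-10) + 26·13 = 40 + 338 = 378
|q|² = 100 + 169 = 269
proj_q p = (378/269) · (-10, 13) ≈ (-14.052, 18.268)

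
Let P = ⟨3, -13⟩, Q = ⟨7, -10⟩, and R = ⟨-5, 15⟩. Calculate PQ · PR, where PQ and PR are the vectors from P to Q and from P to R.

52

PQ = Q − P = (4, 3)
PR = R − P = (-8, 28)
PQ · PR = 4·(-8) + 3·28 = -32 + 84 = 52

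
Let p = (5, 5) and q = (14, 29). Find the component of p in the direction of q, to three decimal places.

p · q = 5·14 + 5·29 = 70 + 145 = 215
|q| = √(196 + 841) = √1037 ≈ 32.2025
comp_q p = 215 / √1037 ≈ 6.677

6.677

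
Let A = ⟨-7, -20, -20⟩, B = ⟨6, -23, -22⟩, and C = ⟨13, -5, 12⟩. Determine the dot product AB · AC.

151

AB = B − A = (13, -3, -2)
AC = C − A = (20, 15, 32)
AB · AC = 13·20 + (-3)·15 + (-2)·32 = 260 - 45 - 64 = 151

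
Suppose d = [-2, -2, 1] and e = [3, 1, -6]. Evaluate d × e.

i: (-2)·(-6) - 1·1 = 12 - 1 = 11
j: 1·3 - (-2)·(-6) = 3 - 12 = -9
k: (-2)·1 - (-2)·3 = -2 - (-6) = 4
d × e = (11, -9, 4)

(11, -9, 4)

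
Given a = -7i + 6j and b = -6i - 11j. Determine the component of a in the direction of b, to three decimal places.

-1.915

a · b = (-7)·(-6) + 6·(-11) = 42 - 66 = -24
|b| = √(36 + 121) = √157 ≈ 12.5300
comp_b a = -24 / √157 ≈ -1.915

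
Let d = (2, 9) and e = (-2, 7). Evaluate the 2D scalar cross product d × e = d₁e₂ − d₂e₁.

32

2·7 - 9·(-2) = 14 - (-18) = 32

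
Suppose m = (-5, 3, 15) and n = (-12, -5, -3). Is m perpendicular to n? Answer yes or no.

yes

m · n = (-5)·(-12) + 3·(-5) + 15·(-3) = 60 - 15 - 45 = 0
Zero, so the vectors are orthogonal.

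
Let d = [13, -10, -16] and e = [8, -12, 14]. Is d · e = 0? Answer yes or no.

d · e = 13·8 + (-10)·(-12) + (-16)·14 = 104 + 120 - 224 = 0
Zero, so the vectors are orthogonal.

yes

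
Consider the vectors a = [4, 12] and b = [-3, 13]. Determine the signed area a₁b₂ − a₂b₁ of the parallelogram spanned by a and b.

88

4·13 - 12·(-3) = 52 - (-36) = 88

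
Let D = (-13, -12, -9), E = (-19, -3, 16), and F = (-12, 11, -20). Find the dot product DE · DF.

DE = E − D = (-6, 9, 25)
DF = F − D = (1, 23, -11)
DE · DF = (-6)·1 + 9·23 + 25·(-11) = -6 + 207 - 275 = -74

-74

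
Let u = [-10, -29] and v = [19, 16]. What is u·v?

u · v = (-10)·19 + (-29)·16 = -190 - 464 = -654

-654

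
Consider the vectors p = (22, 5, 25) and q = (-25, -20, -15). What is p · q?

p · q = 22·(-25) + 5·(-20) + 25·(-15) = -550 - 100 - 375 = -1025

-1025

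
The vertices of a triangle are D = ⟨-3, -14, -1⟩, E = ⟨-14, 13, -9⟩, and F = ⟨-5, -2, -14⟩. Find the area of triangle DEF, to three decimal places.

147.680

DE = (-11, 27, -8),  DF = (-2, 12, -13)
i: 27·(-13) - (-8)·12 = -351 - (-96) = -255
j: (-8)·(-2) - (-11)·(-13) = 16 - 143 = -127
k: (-11)·12 - 27·(-2) = -132 - (-54) = -78
DE × DF = (-255, -127, -78)
|DE × DF| = √87238 ≈ 295.3608
area = ½ · 295.3608 ≈ 147.680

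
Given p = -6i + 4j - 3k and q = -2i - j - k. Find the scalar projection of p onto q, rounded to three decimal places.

p · q = (-6)·(-2) + 4·(-1) + (-3)·(-1) = 12 - 4 + 3 = 11
|q| = √(4 + 1 + 1) = √6 ≈ 2.4495
comp_q p = 11 / √6 ≈ 4.491

4.491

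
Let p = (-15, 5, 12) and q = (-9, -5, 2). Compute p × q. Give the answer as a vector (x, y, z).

(70, -78, 120)

i: 5·2 - 12·(-5) = 10 - (-60) = 70
j: 12·(-9) - (-15)·2 = -108 - (-30) = -78
k: (-15)·(-5) - 5·(-9) = 75 - (-45) = 120
p × q = (70, -78, 120)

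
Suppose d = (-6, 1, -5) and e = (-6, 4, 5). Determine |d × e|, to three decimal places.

i: 1·5 - (-5)·4 = 5 - (-20) = 25
j: (-5)·(-6) - (-6)·5 = 30 - (-30) = 60
k: (-6)·4 - 1·(-6) = -24 - (-6) = -18
d × e = (25, 60, -18)
|d × e| = √(25² + 60² + (-18)²) = √4549 ≈ 67.4463

67.446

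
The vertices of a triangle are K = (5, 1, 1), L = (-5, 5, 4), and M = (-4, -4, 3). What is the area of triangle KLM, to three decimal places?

44.649

KL = (-10, 4, 3),  KM = (-9, -5, 2)
i: 4·2 - 3·(-5) = 8 - (-15) = 23
j: 3·(-9) - (-10)·2 = -27 - (-20) = -7
k: (-10)·(-5) - 4·(-9) = 50 - (-36) = 86
KL × KM = (23, -7, 86)
|KL × KM| = √7974 ≈ 89.2973
area = ½ · 89.2973 ≈ 44.649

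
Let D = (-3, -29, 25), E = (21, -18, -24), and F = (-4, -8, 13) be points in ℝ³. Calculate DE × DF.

(897, 337, 515)

DE = (24, 11, -49)
DF = (-1, 21, -12)
i: 11·(-12) - (-49)·21 = -132 - (-1029) = 897
j: (-49)·(-1) - 24·(-12) = 49 - (-288) = 337
k: 24·21 - 11·(-1) = 504 - (-11) = 515
DE × DF = (897, 337, 515)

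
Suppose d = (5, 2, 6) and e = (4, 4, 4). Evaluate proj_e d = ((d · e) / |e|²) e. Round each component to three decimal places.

d · e = 5·4 + 2·4 + 6·4 = 20 + 8 + 24 = 52
|e|² = 16 + 16 + 16 = 48
proj_e d = (52/48) · (4, 4, 4) ≈ (4.333, 4.333, 4.333)

(4.333, 4.333, 4.333)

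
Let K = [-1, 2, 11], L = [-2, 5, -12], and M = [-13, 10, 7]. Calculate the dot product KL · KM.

128

KL = L − K = (-1, 3, -23)
KM = M − K = (-12, 8, -4)
KL · KM = (-1)·(-12) + 3·8 + (-23)·(-4) = 12 + 24 + 92 = 128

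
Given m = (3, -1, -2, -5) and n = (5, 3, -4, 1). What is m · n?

m · n = 3·5 + (-1)·3 + (-2)·(-4) + (-5)·1 = 15 - 3 + 8 - 5 = 15

15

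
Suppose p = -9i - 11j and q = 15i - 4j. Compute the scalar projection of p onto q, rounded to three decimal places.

-5.862

p · q = (-9)·15 + (-11)·(-4) = -135 + 44 = -91
|q| = √(225 + 16) = √241 ≈ 15.5242
comp_q p = -91 / √241 ≈ -5.862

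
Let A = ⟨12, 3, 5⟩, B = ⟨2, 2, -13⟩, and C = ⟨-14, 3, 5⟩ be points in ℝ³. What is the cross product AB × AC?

(0, 468, -26)

AB = (-10, -1, -18)
AC = (-26, 0, 0)
i: (-1)·0 - (-18)·0 = 0 - 0 = 0
j: (-18)·(-26) - (-10)·0 = 468 - 0 = 468
k: (-10)·0 - (-1)·(-26) = 0 - 26 = -26
AB × AC = (0, 468, -26)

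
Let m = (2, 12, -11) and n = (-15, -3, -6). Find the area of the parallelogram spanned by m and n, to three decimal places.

i: 12·(-6) - (-11)·(-3) = -72 - 33 = -105
j: (-11)·(-15) - 2·(-6) = 165 - (-12) = 177
k: 2·(-3) - 12·(-15) = -6 - (-180) = 174
m × n = (-105, 177, 174)
|m × n| = √((-105)² + 177² + 174²) = √72630 ≈ 269.4995

269.500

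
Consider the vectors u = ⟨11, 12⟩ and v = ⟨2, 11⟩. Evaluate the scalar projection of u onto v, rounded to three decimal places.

u · v = 11·2 + 12·11 = 22 + 132 = 154
|v| = √(4 + 121) = √125 ≈ 11.1803
comp_v u = 154 / √125 ≈ 13.774

13.774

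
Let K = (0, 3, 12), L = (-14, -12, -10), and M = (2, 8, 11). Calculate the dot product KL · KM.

-81

KL = L − K = (-14, -15, -22)
KM = M − K = (2, 5, -1)
KL · KM = (-14)·2 + (-15)·5 + (-22)·(-1) = -28 - 75 + 22 = -81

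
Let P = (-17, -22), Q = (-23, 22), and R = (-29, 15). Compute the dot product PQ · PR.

PQ = Q − P = (-6, 44)
PR = R − P = (-12, 37)
PQ · PR = (-6)·(-12) + 44·37 = 72 + 1628 = 1700

1700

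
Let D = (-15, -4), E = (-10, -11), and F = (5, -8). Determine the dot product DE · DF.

128

DE = E − D = (5, -7)
DF = F − D = (20, -4)
DE · DF = 5·20 + (-7)·(-4) = 100 + 28 = 128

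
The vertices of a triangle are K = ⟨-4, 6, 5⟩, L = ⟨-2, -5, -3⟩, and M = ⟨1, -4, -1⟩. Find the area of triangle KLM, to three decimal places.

KL = (2, -11, -8),  KM = (5, -10, -6)
i: (-11)·(-6) - (-8)·(-10) = 66 - 80 = -14
j: (-8)·5 - 2·(-6) = -40 - (-12) = -28
k: 2·(-10) - (-11)·5 = -20 - (-55) = 35
KL × KM = (-14, -28, 35)
|KL × KM| = √2205 ≈ 46.9574
area = ½ · 46.9574 ≈ 23.479

23.479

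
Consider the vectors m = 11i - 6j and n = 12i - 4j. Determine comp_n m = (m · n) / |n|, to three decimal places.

12.333

m · n = 11·12 + (-6)·(-4) = 132 + 24 = 156
|n| = √(144 + 16) = √160 ≈ 12.6491
comp_n m = 156 / √160 ≈ 12.333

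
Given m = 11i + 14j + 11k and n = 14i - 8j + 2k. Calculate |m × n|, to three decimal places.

333.970

i: 14·2 - 11·(-8) = 28 - (-88) = 116
j: 11·14 - 11·2 = 154 - 22 = 132
k: 11·(-8) - 14·14 = -88 - 196 = -284
m × n = (116, 132, -284)
|m × n| = √(116² + 132² + (-284)²) = √111536 ≈ 333.9701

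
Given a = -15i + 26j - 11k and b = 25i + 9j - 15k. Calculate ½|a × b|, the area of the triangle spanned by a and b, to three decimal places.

i: 26·(-15) - (-11)·9 = -390 - (-99) = -291
j: (-11)·25 - (-15)·(-15) = -275 - 225 = -500
k: (-15)·9 - 26·25 = -135 - 650 = -785
a × b = (-291, -500, -785)
|a × b| = √((-291)² + (-500)² + (-785)²) = √950906 ≈ 975.1441
area = ½ · 975.1441 ≈ 487.572

487.572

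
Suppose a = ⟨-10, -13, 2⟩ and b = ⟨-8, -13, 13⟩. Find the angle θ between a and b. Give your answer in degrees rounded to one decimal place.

a · b = (-10)·(-8) + (-13)·(-13) + 2·13 = 80 + 169 + 26 = 275
|a|² = 100 + 169 + 4 = 273,  |a| = √273 ≈ 16.522712
|b|² = 64 + 169 + 169 = 402,  |b| = √402 ≈ 20.049938
cos θ = 275 / (16.522712 · 20.049938) ≈ 0.83012
θ = arccos(0.83012) ≈ 33.9°

33.9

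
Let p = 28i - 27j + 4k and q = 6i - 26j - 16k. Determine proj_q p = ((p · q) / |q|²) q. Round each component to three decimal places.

p · q = 28·6 + (-27)·(-26) + 4·(-16) = 168 + 702 - 64 = 806
|q|² = 36 + 676 + 256 = 968
proj_q p = (806/968) · (6, -26, -16) ≈ (4.996, -21.649, -13.322)

(4.996, -21.649, -13.322)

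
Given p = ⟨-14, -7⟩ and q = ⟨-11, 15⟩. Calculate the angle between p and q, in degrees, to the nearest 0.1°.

p · q = (-14)·(-11) + (-7)·15 = 154 - 105 = 49
|p|² = 196 + 49 = 245,  |p| = √245 ≈ 15.652476
|q|² = 121 + 225 = 346,  |q| = √346 ≈ 18.601075
cos θ = 49 / (15.652476 · 18.601075) ≈ 0.16830
θ = arccos(0.16830) ≈ 80.3°

80.3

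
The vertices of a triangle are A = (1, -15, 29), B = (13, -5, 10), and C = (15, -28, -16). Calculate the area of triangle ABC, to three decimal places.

402.648

AB = (12, 10, -19),  AC = (14, -13, -45)
i: 10·(-45) - (-19)·(-13) = -450 - 247 = -697
j: (-19)·14 - 12·(-45) = -266 - (-540) = 274
k: 12·(-13) - 10·14 = -156 - 140 = -296
AB × AC = (-697, 274, -296)
|AB × AC| = √648501 ≈ 805.2956
area = ½ · 805.2956 ≈ 402.648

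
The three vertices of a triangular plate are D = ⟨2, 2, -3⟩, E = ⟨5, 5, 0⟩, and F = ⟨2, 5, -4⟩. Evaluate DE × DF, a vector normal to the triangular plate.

(-12, 3, 9)

DE = (3, 3, 3)
DF = (0, 3, -1)
i: 3·(-1) - 3·3 = -3 - 9 = -12
j: 3·0 - 3·(-1) = 0 - (-3) = 3
k: 3·3 - 3·0 = 9 - 0 = 9
DE × DF = (-12, 3, 9)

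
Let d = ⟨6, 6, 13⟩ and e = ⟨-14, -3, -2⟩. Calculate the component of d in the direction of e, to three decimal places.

d · e = 6·(-14) + 6·(-3) + 13·(-2) = -84 - 18 - 26 = -128
|e| = √(196 + 9 + 4) = √209 ≈ 14.4568
comp_e d = -128 / √209 ≈ -8.854

-8.854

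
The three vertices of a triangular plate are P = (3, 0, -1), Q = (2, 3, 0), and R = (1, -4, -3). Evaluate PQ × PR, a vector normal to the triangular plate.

PQ = (-1, 3, 1)
PR = (-2, -4, -2)
i: 3·(-2) - 1·(-4) = -6 - (-4) = -2
j: 1·(-2) - (-1)·(-2) = -2 - 2 = -4
k: (-1)·(-4) - 3·(-2) = 4 - (-6) = 10
PQ × PR = (-2, -4, 10)

(-2, -4, 10)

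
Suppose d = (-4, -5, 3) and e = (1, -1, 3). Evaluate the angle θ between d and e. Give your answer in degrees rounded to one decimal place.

d · e = (-4)·1 + (-5)·(-1) + 3·3 = -4 + 5 + 9 = 10
|d|² = 16 + 25 + 9 = 50,  |d| = √50 ≈ 7.071068
|e|² = 1 + 1 + 9 = 11,  |e| = √11 ≈ 3.316625
cos θ = 10 / (7.071068 · 3.316625) ≈ 0.42640
θ = arccos(0.42640) ≈ 64.8°

64.8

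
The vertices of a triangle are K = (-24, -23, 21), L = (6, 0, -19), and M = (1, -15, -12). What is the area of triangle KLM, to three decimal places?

276.155

KL = (30, 23, -40),  KM = (25, 8, -33)
i: 23·(-33) - (-40)·8 = -759 - (-320) = -439
j: (-40)·25 - 30·(-33) = -1000 - (-990) = -10
k: 30·8 - 23·25 = 240 - 575 = -335
KL × KM = (-439, -10, -335)
|KL × KM| = √305046 ≈ 552.3097
area = ½ · 552.3097 ≈ 276.155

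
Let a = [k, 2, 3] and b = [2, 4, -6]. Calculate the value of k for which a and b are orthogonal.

a · b = k·2 + 2·4 + 3·(-6) = -10 + 2k
Set equal to 0: 2k = 10, so k = 5.

5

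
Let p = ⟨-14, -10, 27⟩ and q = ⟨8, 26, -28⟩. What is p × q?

(-422, -176, -284)

i: (-10)·(-28) - 27·26 = 280 - 702 = -422
j: 27·8 - (-14)·(-28) = 216 - 392 = -176
k: (-14)·26 - (-10)·8 = -364 - (-80) = -284
p × q = (-422, -176, -284)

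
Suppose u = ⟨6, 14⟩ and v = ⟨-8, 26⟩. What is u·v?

316

u · v = 6·(-8) + 14·26 = -48 + 364 = 316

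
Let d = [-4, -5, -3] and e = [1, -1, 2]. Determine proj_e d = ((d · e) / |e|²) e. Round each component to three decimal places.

(-0.833, 0.833, -1.667)

d · e = (-4)·1 + (-5)·(-1) + (-3)·2 = -4 + 5 - 6 = -5
|e|² = 1 + 1 + 4 = 6
proj_e d = (-5/6) · (1, -1, 2) ≈ (-0.833, 0.833, -1.667)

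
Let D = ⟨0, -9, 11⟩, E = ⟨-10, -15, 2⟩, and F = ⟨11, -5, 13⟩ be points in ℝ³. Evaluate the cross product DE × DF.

(24, -79, 26)

DE = (-10, -6, -9)
DF = (11, 4, 2)
i: (-6)·2 - (-9)·4 = -12 - (-36) = 24
j: (-9)·11 - (-10)·2 = -99 - (-20) = -79
k: (-10)·4 - (-6)·11 = -40 - (-66) = 26
DE × DF = (24, -79, 26)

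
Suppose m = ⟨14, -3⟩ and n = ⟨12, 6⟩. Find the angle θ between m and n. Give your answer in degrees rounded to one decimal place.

38.7

m · n = 14·12 + (-3)·6 = 168 - 18 = 150
|m|² = 196 + 9 = 205,  |m| = √205 ≈ 14.317821
|n|² = 144 + 36 = 180,  |n| = √180 ≈ 13.416408
cos θ = 150 / (14.317821 · 13.416408) ≈ 0.78087
θ = arccos(0.78087) ≈ 38.7°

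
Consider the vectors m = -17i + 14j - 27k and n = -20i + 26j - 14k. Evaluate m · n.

1082

m · n = (-17)·(-20) + 14·26 + (-27)·(-14) = 340 + 364 + 378 = 1082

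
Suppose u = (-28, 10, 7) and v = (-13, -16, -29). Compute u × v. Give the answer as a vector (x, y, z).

i: 10·(-29) - 7·(-16) = -290 - (-112) = -178
j: 7·(-13) - (-28)·(-29) = -91 - 812 = -903
k: (-28)·(-16) - 10·(-13) = 448 - (-130) = 578
u × v = (-178, -903, 578)

(-178, -903, 578)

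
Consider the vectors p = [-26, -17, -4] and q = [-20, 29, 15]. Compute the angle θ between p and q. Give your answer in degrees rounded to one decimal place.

91.6

p · q = (-26)·(-20) + (-17)·29 + (-4)·15 = 520 - 493 - 60 = -33
|p|² = 676 + 289 + 16 = 981,  |p| = √981 ≈ 31.320920
|q|² = 400 + 841 + 225 = 1466,  |q| = √1466 ≈ 38.288379
cos θ = -33 / (31.320920 · 38.288379) ≈ -0.02752
θ = arccos(-0.02752) ≈ 91.6°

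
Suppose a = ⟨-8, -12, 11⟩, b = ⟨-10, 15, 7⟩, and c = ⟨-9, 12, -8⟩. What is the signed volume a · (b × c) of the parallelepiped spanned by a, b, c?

b × c:
i: 15·(-8) - 7·12 = -120 - 84 = -204
j: 7·(-9) - (-10)·(-8) = -63 - 80 = -143
k: (-10)·12 - 15·(-9) = -120 - (-135) = 15
b × c = (-204, -143, 15)
a · (b × c) = (-8)·(-204) + (-12)·(-143) + 11·15 = 1632 + 1716 + 165 = 3513

3513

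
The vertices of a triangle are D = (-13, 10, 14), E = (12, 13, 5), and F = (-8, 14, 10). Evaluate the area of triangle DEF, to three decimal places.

52.024

DE = (25, 3, -9),  DF = (5, 4, -4)
i: 3·(-4) - (-9)·4 = -12 - (-36) = 24
j: (-9)·5 - 25·(-4) = -45 - (-100) = 55
k: 25·4 - 3·5 = 100 - 15 = 85
DE × DF = (24, 55, 85)
|DE × DF| = √10826 ≈ 104.0481
area = ½ · 104.0481 ≈ 52.024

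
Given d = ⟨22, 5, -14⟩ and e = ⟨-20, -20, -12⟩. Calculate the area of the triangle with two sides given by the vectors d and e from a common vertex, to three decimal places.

i: 5·(-12) - (-14)·(-20) = -60 - 280 = -340
j: (-14)·(-20) - 22·(-12) = 280 - (-264) = 544
k: 22·(-20) - 5·(-20) = -440 - (-100) = -340
d × e = (-340, 544, -340)
|d × e| = √((-340)² + 544² + (-340)²) = √527136 ≈ 726.0413
area = ½ · 726.0413 ≈ 363.021

363.021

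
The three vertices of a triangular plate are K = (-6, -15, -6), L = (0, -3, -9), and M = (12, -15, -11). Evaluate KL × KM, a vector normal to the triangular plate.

(-60, -24, -216)

KL = (6, 12, -3)
KM = (18, 0, -5)
i: 12·(-5) - (-3)·0 = -60 - 0 = -60
j: (-3)·18 - 6·(-5) = -54 - (-30) = -24
k: 6·0 - 12·18 = 0 - 216 = -216
KL × KM = (-60, -24, -216)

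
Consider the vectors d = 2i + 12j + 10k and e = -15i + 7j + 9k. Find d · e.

144

d · e = 2·(-15) + 12·7 + 10·9 = -30 + 84 + 90 = 144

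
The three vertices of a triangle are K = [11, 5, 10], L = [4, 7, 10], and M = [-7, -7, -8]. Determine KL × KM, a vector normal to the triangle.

(-36, -126, 120)

KL = (-7, 2, 0)
KM = (-18, -12, -18)
i: 2·(-18) - 0·(-12) = -36 - 0 = -36
j: 0·(-18) - (-7)·(-18) = 0 - 126 = -126
k: (-7)·(-12) - 2·(-18) = 84 - (-36) = 120
KL × KM = (-36, -126, 120)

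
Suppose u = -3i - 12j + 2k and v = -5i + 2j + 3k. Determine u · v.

-3

u · v = (-3)·(-5) + (-12)·2 + 2·3 = 15 - 24 + 6 = -3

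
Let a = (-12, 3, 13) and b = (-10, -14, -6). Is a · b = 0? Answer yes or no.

yes

a · b = (-12)·(-10) + 3·(-14) + 13·(-6) = 120 - 42 - 78 = 0
Zero, so the vectors are orthogonal.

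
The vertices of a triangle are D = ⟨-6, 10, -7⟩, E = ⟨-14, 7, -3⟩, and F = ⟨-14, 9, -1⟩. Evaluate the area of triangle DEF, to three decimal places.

DE = (-8, -3, 4),  DF = (-8, -1, 6)
i: (-3)·6 - 4·(-1) = -18 - (-4) = -14
j: 4·(-8) - (-8)·6 = -32 - (-48) = 16
k: (-8)·(-1) - (-3)·(-8) = 8 - 24 = -16
DE × DF = (-14, 16, -16)
|DE × DF| = √708 ≈ 26.6083
area = ½ · 26.6083 ≈ 13.304

13.304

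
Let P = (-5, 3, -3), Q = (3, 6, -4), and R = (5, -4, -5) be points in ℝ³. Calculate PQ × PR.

(-13, 6, -86)

PQ = (8, 3, -1)
PR = (10, -7, -2)
i: 3·(-2) - (-1)·(-7) = -6 - 7 = -13
j: (-1)·10 - 8·(-2) = -10 - (-16) = 6
k: 8·(-7) - 3·10 = -56 - 30 = -86
PQ × PR = (-13, 6, -86)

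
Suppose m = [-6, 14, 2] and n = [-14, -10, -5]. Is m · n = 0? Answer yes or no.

no

m · n = (-6)·(-14) + 14·(-10) + 2·(-5) = 84 - 140 - 10 = -66
Nonzero, so the vectors are not orthogonal.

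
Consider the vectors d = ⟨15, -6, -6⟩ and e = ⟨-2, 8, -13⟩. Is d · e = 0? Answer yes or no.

d · e = 15·(-2) + (-6)·8 + (-6)·(-13) = -30 - 48 + 78 = 0
Zero, so the vectors are orthogonal.

yes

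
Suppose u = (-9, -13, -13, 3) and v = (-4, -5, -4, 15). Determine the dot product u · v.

198

u · v = (-9)·(-4) + (-13)·(-5) + (-13)·(-4) + 3·15 = 36 + 65 + 52 + 45 = 198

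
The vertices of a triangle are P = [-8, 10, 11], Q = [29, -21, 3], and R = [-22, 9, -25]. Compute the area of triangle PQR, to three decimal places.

PQ = (37, -31, -8),  PR = (-14, -1, -36)
i: (-31)·(-36) - (-8)·(-1) = 1116 - 8 = 1108
j: (-8)·(-14) - 37·(-36) = 112 - (-1332) = 1444
k: 37·(-1) - (-31)·(-14) = -37 - 434 = -471
PQ × PR = (1108, 1444, -471)
|PQ × PR| = √3534641 ≈ 1880.0641
area = ½ · 1880.0641 ≈ 940.032

940.032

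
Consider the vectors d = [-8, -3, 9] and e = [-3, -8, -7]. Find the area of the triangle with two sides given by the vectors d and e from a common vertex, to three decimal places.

68.123

i: (-3)·(-7) - 9·(-8) = 21 - (-72) = 93
j: 9·(-3) - (-8)·(-7) = -27 - 56 = -83
k: (-8)·(-8) - (-3)·(-3) = 64 - 9 = 55
d × e = (93, -83, 55)
|d × e| = √(93² + (-83)² + 55²) = √18563 ≈ 136.2461
area = ½ · 136.2461 ≈ 68.123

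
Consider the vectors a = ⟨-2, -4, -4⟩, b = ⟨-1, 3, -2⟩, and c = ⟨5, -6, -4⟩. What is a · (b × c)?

b × c:
i: 3·(-4) - (-2)·(-6) = -12 - 12 = -24
j: (-2)·5 - (-1)·(-4) = -10 - 4 = -14
k: (-1)·(-6) - 3·5 = 6 - 15 = -9
b × c = (-24, -14, -9)
a · (b × c) = (-2)·(-24) + (-4)·(-14) + (-4)·(-9) = 48 + 56 + 36 = 140

140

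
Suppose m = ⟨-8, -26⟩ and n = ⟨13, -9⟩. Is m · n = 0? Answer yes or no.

m · n = (-8)·13 + (-26)·(-9) = -104 + 234 = 130
Nonzero, so the vectors are not orthogonal.

no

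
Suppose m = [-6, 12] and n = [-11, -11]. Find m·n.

-66

m · n = (-6)·(-11) + 12·(-11) = 66 - 132 = -66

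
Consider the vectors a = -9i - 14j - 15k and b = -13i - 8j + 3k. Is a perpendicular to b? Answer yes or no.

no

a · b = (-9)·(-13) + (-14)·(-8) + (-15)·3 = 117 + 112 - 45 = 184
Nonzero, so the vectors are not orthogonal.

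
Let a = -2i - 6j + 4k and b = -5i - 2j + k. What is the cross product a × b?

i: (-6)·1 - 4·(-2) = -6 - (-8) = 2
j: 4·(-5) - (-2)·1 = -20 - (-2) = -18
k: (-2)·(-2) - (-6)·(-5) = 4 - 30 = -26
a × b = (2, -18, -26)

(2, -18, -26)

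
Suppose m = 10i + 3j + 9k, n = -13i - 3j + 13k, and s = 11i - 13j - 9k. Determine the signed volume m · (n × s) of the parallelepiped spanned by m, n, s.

n × s:
i: (-3)·(-9) - 13·(-13) = 27 - (-169) = 196
j: 13·11 - (-13)·(-9) = 143 - 117 = 26
k: (-13)·(-13) - (-3)·11 = 169 - (-33) = 202
n × s = (196, 26, 202)
m · (n × s) = 10·196 + 3·26 + 9·202 = 1960 + 78 + 1818 = 3856

3856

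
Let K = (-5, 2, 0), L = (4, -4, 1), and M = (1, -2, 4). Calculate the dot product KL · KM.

82

KL = L − K = (9, -6, 1)
KM = M − K = (6, -4, 4)
KL · KM = 9·6 + (-6)·(-4) + 1·4 = 54 + 24 + 4 = 82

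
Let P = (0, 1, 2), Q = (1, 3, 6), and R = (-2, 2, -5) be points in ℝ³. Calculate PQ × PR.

PQ = (1, 2, 4)
PR = (-2, 1, -7)
i: 2·(-7) - 4·1 = -14 - 4 = -18
j: 4·(-2) - 1·(-7) = -8 - (-7) = -1
k: 1·1 - 2·(-2) = 1 - (-4) = 5
PQ × PR = (-18, -1, 5)

(-18, -1, 5)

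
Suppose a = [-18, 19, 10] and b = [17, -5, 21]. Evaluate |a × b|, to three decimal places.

745.784

i: 19·21 - 10·(-5) = 399 - (-50) = 449
j: 10·17 - (-18)·21 = 170 - (-378) = 548
k: (-18)·(-5) - 19·17 = 90 - 323 = -233
a × b = (449, 548, -233)
|a × b| = √(449² + 548² + (-233)²) = √556194 ≈ 745.7842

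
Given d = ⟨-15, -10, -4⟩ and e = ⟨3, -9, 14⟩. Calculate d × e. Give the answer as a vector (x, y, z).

(-176, 198, 165)

i: (-10)·14 - (-4)·(-9) = -140 - 36 = -176
j: (-4)·3 - (-15)·14 = -12 - (-210) = 198
k: (-15)·(-9) - (-10)·3 = 135 - (-30) = 165
d × e = (-176, 198, 165)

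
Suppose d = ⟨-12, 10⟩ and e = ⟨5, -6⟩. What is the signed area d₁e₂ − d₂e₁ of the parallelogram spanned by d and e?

22

(-12)·(-6) - 10·5 = 72 - 50 = 22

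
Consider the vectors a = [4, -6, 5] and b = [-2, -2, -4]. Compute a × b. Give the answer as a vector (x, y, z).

i: (-6)·(-4) - 5·(-2) = 24 - (-10) = 34
j: 5·(-2) - 4·(-4) = -10 - (-16) = 6
k: 4·(-2) - (-6)·(-2) = -8 - 12 = -20
a × b = (34, 6, -20)

(34, 6, -20)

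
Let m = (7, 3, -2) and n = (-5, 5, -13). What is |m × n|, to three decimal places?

i: 3·(-13) - (-2)·5 = -39 - (-10) = -29
j: (-2)·(-5) - 7·(-13) = 10 - (-91) = 101
k: 7·5 - 3·(-5) = 35 - (-15) = 50
m × n = (-29, 101, 50)
|m × n| = √((-29)² + 101² + 50²) = √13542 ≈ 116.3701

116.370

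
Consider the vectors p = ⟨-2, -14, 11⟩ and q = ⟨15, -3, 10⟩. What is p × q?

i: (-14)·10 - 11·(-3) = -140 - (-33) = -107
j: 11·15 - (-2)·10 = 165 - (-20) = 185
k: (-2)·(-3) - (-14)·15 = 6 - (-210) = 216
p × q = (-107, 185, 216)

(-107, 185, 216)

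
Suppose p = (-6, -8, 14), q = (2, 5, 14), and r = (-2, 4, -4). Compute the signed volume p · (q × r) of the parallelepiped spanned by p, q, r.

868

q × r:
i: 5·(-4) - 14·4 = -20 - 56 = -76
j: 14·(-2) - 2·(-4) = -28 - (-8) = -20
k: 2·4 - 5·(-2) = 8 - (-10) = 18
q × r = (-76, -20, 18)
p · (q × r) = (-6)·(-76) + (-8)·(-20) + 14·18 = 456 + 160 + 252 = 868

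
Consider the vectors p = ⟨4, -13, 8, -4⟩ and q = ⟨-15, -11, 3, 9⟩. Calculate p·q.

71

p · q = 4·(-15) + (-13)·(-11) + 8·3 + (-4)·9 = -60 + 143 + 24 - 36 = 71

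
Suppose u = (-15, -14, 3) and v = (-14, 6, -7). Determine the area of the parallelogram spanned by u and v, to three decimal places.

331.368

i: (-14)·(-7) - 3·6 = 98 - 18 = 80
j: 3·(-14) - (-15)·(-7) = -42 - 105 = -147
k: (-15)·6 - (-14)·(-14) = -90 - 196 = -286
u × v = (80, -147, -286)
|u × v| = √(80² + (-147)² + (-286)²) = √109805 ≈ 331.3684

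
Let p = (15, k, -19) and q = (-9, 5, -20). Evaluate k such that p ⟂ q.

p · q = 15·(-9) + k·5 + (-19)·(-20) = 245 + 5k
Set equal to 0: 5k = -245, so k = -49.

-49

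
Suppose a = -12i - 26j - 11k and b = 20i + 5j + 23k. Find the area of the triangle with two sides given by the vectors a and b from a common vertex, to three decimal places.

i: (-26)·23 - (-11)·5 = -598 - (-55) = -543
j: (-11)·20 - (-12)·23 = -220 - (-276) = 56
k: (-12)·5 - (-26)·20 = -60 - (-520) = 460
a × b = (-543, 56, 460)
|a × b| = √((-543)² + 56² + 460²) = √509585 ≈ 713.8522
area = ½ · 713.8522 ≈ 356.926

356.926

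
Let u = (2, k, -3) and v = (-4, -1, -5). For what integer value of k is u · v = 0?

7

u · v = 2·(-4) + k·(-1) + (-3)·(-5) = 7 - 1k
Set equal to 0: -1k = -7, so k = 7.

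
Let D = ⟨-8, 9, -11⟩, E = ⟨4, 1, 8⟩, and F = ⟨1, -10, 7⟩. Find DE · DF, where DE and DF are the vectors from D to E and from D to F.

602

DE = E − D = (12, -8, 19)
DF = F − D = (9, -19, 18)
DE · DF = 12·9 + (-8)·(-19) + 19·18 = 108 + 152 + 342 = 602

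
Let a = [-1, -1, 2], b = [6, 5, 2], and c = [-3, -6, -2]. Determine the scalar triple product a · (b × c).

b × c:
i: 5·(-2) - 2·(-6) = -10 - (-12) = 2
j: 2·(-3) - 6·(-2) = -6 - (-12) = 6
k: 6·(-6) - 5·(-3) = -36 - (-15) = -21
b × c = (2, 6, -21)
a · (b × c) = (-1)·2 + (-1)·6 + 2·(-21) = -2 - 6 - 42 = -50

-50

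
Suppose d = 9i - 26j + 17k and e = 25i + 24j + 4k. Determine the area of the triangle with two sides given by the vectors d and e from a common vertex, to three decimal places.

539.310

i: (-26)·4 - 17·24 = -104 - 408 = -512
j: 17·25 - 9·4 = 425 - 36 = 389
k: 9·24 - (-26)·25 = 216 - (-650) = 866
d × e = (-512, 389, 866)
|d × e| = √((-512)² + 389² + 866²) = √1163421 ≈ 1078.6200
area = ½ · 1078.6200 ≈ 539.310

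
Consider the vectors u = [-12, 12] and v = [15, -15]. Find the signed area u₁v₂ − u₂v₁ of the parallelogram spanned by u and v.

0

(-12)·(-15) - 12·15 = 180 - 180 = 0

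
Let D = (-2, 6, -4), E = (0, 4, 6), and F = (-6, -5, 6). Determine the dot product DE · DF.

114

DE = E − D = (2, -2, 10)
DF = F − D = (-4, -11, 10)
DE · DF = 2·(-4) + (-2)·(-11) + 10·10 = -8 + 22 + 100 = 114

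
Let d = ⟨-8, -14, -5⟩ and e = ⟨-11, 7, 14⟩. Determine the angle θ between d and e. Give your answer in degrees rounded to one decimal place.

d · e = (-8)·(-11) + (-14)·7 + (-5)·14 = 88 - 98 - 70 = -80
|d|² = 64 + 196 + 25 = 285,  |d| = √285 ≈ 16.881943
|e|² = 121 + 49 + 196 = 366,  |e| = √366 ≈ 19.131126
cos θ = -80 / (16.881943 · 19.131126) ≈ -0.24770
θ = arccos(-0.24770) ≈ 104.3°

104.3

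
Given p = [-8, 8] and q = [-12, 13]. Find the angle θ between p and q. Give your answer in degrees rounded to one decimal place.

2.3

p · q = (-8)·(-12) + 8·13 = 96 + 104 = 200
|p|² = 64 + 64 = 128,  |p| = √128 ≈ 11.313708
|q|² = 144 + 169 = 313,  |q| = √313 ≈ 17.691806
cos θ = 200 / (11.313708 · 17.691806) ≈ 0.99920
θ = arccos(0.99920) ≈ 2.3°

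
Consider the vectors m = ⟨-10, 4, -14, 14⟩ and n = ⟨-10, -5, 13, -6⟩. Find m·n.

m · n = (-10)·(-10) + 4·(-5) + (-14)·13 + 14·(-6) = 100 - 20 - 182 - 84 = -186

-186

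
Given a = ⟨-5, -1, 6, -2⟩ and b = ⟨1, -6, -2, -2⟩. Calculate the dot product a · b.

a · b = (-5)·1 + (-1)·(-6) + 6·(-2) + (-2)·(-2) = -5 + 6 - 12 + 4 = -7

-7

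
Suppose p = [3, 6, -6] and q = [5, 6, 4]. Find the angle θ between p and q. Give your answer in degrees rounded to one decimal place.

70.0

p · q = 3·5 + 6·6 + (-6)·4 = 15 + 36 - 24 = 27
|p|² = 9 + 36 + 36 = 81,  |p| = √81 ≈ 9.000000
|q|² = 25 + 36 + 16 = 77,  |q| = √77 ≈ 8.774964
cos θ = 27 / (9.000000 · 8.774964) ≈ 0.34188
θ = arccos(0.34188) ≈ 70.0°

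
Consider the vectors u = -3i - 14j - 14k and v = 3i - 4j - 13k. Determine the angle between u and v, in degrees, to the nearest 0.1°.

u · v = (-3)·3 + (-14)·(-4) + (-14)·(-13) = -9 + 56 + 182 = 229
|u|² = 9 + 196 + 196 = 401,  |u| = √401 ≈ 20.024984
|v|² = 9 + 16 + 169 = 194,  |v| = √194 ≈ 13.928388
cos θ = 229 / (20.024984 · 13.928388) ≈ 0.82104
θ = arccos(0.82104) ≈ 34.8°

34.8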